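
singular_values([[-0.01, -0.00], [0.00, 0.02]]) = [0.02, 0.01]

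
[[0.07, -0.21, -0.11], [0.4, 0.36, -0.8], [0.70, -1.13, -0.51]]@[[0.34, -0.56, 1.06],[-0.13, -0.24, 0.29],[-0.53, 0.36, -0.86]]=[[0.11, -0.03, 0.11],[0.51, -0.60, 1.22],[0.66, -0.30, 0.85]]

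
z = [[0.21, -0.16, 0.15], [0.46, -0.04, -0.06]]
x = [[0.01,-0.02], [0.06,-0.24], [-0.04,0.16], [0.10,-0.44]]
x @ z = [[-0.01, -0.00, 0.00], [-0.1, 0.0, 0.02], [0.07, 0.0, -0.02], [-0.18, 0.0, 0.04]]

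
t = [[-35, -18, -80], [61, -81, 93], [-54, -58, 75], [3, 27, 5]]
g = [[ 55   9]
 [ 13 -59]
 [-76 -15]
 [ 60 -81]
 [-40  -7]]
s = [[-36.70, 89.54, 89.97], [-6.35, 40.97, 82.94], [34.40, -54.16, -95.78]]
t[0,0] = -35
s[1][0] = -6.35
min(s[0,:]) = -36.7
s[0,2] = 89.97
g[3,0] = 60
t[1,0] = 61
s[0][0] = -36.7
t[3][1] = 27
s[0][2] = 89.97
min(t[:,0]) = -54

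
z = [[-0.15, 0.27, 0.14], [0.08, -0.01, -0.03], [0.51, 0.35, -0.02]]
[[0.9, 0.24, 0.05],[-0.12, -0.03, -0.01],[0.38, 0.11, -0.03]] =z @ [[-0.59, -0.13, -0.12], [2.05, 0.54, 0.10], [1.81, 0.5, 0.01]]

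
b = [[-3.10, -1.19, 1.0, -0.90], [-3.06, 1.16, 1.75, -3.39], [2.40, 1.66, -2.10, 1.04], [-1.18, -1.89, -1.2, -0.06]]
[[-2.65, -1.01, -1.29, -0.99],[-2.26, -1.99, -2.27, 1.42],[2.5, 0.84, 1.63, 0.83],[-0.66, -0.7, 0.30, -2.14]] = b@[[0.76, 0.17, 0.22, 0.16], [0.09, 0.13, -0.03, 0.8], [-0.33, 0.18, -0.43, 0.37], [-0.16, 0.57, 0.24, -0.10]]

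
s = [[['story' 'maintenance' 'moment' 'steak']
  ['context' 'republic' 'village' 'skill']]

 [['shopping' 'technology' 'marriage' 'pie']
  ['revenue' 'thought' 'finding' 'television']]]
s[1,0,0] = 'shopping'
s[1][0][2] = 'marriage'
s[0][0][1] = 'maintenance'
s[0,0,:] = ['story', 'maintenance', 'moment', 'steak']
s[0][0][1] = 'maintenance'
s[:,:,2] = [['moment', 'village'], ['marriage', 'finding']]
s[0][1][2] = 'village'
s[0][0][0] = 'story'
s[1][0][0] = 'shopping'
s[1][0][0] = 'shopping'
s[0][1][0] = 'context'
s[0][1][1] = 'republic'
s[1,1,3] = 'television'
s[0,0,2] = 'moment'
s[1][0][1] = 'technology'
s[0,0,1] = 'maintenance'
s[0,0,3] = 'steak'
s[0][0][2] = 'moment'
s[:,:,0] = [['story', 'context'], ['shopping', 'revenue']]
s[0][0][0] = 'story'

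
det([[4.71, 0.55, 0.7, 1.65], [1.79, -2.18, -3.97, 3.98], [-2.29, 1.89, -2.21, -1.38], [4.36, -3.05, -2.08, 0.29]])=-300.618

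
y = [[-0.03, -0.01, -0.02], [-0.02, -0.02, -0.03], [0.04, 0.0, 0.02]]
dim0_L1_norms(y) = [0.09, 0.03, 0.07]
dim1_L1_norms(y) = [0.06, 0.07, 0.06]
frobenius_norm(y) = 0.07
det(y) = 0.00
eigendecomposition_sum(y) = [[(-0+0j), 0.00+0.00j, (-0+0j)], [(-0.01+0j), 0.00+0.00j, -0.01+0.00j], [(0.01-0j), (-0+0j), (0.01+0j)]] + [[(-0.01+0.01j), -0.01-0.01j, (-0.01-0.01j)], [-0.01+0.01j, (-0.01-0.01j), -0.01-0.00j], [(0.01-0j), 0.01j, (0.01+0.01j)]] + [[-0.01-0.01j, (-0.01+0.01j), -0.01+0.01j], [-0.01-0.01j, (-0.01+0.01j), -0.01+0.00j], [0.01+0.00j, -0.01j, 0.01-0.01j]]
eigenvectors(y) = [[-0.22+0.00j, (-0.58+0j), (-0.58-0j)], [-0.63+0.00j, (-0.45+0.36j), -0.45-0.36j], [(0.74+0j), (0.55+0.17j), (0.55-0.17j)]]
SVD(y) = [[-0.55,0.04,0.84], [-0.56,-0.76,-0.33], [0.62,-0.64,0.44]] @ diag([0.06818382129251044, 0.02105234542783049, 0.0027866226759837385]) @ [[0.77, 0.24, 0.59], [-0.56, 0.71, 0.44], [-0.31, -0.67, 0.68]]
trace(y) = -0.03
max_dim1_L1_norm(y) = 0.07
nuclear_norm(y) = 0.09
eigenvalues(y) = [(0.01+0j), (-0.02+0.01j), (-0.02-0.01j)]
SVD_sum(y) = [[-0.03, -0.01, -0.02], [-0.03, -0.01, -0.02], [0.03, 0.01, 0.03]] + [[-0.00, 0.0, 0.0], [0.01, -0.01, -0.01], [0.01, -0.01, -0.01]] + [[-0.0,-0.0,0.00], [0.0,0.00,-0.0], [-0.00,-0.0,0.0]]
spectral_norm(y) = 0.07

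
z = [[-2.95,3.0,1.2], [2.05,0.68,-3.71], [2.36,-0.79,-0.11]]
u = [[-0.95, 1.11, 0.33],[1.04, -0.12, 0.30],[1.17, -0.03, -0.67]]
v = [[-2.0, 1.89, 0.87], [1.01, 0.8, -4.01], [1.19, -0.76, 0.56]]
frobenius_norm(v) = 5.33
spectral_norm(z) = 5.60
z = v + u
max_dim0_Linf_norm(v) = 4.01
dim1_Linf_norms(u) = [1.11, 1.04, 1.17]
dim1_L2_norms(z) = [4.38, 4.29, 2.49]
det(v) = -6.38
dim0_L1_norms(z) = [7.36, 4.47, 5.02]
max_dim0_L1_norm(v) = 5.44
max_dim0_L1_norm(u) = 3.16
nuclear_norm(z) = 10.05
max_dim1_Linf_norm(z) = 3.71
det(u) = 1.11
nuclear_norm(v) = 7.86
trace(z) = -2.38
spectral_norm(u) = 2.03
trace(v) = -0.64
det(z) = -20.59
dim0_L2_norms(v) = [2.54, 2.19, 4.14]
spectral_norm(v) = 4.38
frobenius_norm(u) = 2.29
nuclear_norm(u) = 3.52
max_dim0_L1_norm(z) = 7.36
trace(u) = -1.74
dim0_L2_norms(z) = [4.3, 3.18, 3.9]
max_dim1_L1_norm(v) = 5.82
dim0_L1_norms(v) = [4.2, 3.45, 5.44]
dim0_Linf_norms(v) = [2.0, 1.89, 4.01]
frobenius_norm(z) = 6.62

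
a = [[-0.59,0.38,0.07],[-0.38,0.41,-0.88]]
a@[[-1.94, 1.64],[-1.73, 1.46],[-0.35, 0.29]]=[[0.46,  -0.39], [0.34,  -0.28]]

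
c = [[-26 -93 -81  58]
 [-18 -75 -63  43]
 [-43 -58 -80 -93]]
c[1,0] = -18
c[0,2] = -81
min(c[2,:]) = -93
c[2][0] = -43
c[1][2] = -63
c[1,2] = -63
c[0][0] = -26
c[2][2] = -80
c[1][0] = -18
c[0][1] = -93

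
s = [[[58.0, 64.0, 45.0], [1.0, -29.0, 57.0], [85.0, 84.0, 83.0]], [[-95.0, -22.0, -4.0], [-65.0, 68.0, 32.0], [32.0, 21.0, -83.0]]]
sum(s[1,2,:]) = -30.0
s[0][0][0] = 58.0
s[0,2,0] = 85.0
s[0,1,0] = 1.0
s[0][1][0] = 1.0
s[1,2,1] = 21.0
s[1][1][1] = 68.0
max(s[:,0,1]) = 64.0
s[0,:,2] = [45.0, 57.0, 83.0]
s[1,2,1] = 21.0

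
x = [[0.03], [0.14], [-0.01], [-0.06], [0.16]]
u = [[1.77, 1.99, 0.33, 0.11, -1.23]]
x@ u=[[0.05, 0.06, 0.01, 0.00, -0.04], [0.25, 0.28, 0.05, 0.02, -0.17], [-0.02, -0.02, -0.0, -0.00, 0.01], [-0.11, -0.12, -0.02, -0.01, 0.07], [0.28, 0.32, 0.05, 0.02, -0.20]]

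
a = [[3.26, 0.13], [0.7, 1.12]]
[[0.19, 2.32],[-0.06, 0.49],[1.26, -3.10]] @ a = [[2.24,2.62], [0.15,0.54], [1.94,-3.31]]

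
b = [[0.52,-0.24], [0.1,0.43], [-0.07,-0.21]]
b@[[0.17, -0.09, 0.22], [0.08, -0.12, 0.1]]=[[0.07, -0.02, 0.09], [0.05, -0.06, 0.06], [-0.03, 0.03, -0.04]]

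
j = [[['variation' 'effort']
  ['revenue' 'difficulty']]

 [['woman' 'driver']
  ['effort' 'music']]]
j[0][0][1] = 'effort'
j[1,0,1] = 'driver'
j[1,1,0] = 'effort'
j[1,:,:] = [['woman', 'driver'], ['effort', 'music']]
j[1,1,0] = 'effort'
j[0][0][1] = 'effort'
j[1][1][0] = 'effort'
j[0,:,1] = ['effort', 'difficulty']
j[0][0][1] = 'effort'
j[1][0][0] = 'woman'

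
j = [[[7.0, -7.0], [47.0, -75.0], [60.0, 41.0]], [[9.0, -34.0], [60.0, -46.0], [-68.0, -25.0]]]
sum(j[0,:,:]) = 73.0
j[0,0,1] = -7.0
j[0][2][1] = 41.0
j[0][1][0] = 47.0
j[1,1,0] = 60.0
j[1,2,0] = -68.0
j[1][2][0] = -68.0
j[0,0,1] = -7.0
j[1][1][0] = 60.0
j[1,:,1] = [-34.0, -46.0, -25.0]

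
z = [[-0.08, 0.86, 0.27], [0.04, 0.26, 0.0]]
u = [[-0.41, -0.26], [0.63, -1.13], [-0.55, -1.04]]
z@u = [[0.43, -1.23], [0.15, -0.3]]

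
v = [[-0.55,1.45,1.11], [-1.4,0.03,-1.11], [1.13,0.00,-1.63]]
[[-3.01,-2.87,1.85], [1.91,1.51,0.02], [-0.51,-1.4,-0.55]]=v @ [[-1.07,-1.17,-0.17], [-2.15,-2.46,1.04], [-0.43,0.05,0.22]]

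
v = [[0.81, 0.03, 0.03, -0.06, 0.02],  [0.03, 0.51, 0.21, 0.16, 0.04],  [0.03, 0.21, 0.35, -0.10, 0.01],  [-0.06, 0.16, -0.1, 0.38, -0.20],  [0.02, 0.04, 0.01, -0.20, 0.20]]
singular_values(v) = [0.83, 0.68, 0.53, 0.22, 0.0]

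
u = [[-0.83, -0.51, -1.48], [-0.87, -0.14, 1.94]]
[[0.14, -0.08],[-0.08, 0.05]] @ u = [[-0.05, -0.06, -0.36], [0.02, 0.03, 0.22]]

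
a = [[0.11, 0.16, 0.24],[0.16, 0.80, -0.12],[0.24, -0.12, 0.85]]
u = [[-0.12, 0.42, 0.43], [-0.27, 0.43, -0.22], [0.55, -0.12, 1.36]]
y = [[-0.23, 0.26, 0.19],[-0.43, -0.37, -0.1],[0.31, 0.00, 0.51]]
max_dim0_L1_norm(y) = 0.97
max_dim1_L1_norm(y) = 0.9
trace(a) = 1.76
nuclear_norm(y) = 1.52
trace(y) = -0.09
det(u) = -0.05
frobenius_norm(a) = 1.25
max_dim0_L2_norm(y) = 0.58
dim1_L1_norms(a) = [0.51, 1.08, 1.21]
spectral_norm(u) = 1.54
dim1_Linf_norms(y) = [0.26, 0.43, 0.51]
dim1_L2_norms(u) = [0.61, 0.55, 1.47]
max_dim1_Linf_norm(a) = 0.85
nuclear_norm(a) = 1.77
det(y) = 0.11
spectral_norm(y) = 0.73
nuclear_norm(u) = 2.27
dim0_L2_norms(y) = [0.58, 0.45, 0.55]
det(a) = -0.00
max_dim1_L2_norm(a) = 0.89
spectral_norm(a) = 0.96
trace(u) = 1.67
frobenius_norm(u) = 1.69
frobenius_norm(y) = 0.92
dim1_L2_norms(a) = [0.31, 0.82, 0.89]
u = y + a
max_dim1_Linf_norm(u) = 1.36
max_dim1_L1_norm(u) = 2.03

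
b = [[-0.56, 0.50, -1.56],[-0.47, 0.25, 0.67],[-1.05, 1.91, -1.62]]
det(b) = 1.20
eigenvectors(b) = [[-0.38,0.85,0.61], [0.69,0.52,-0.08], [0.62,0.08,0.79]]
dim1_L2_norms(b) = [1.73, 0.86, 2.72]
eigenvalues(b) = [1.12, -0.41, -2.64]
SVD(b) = [[-0.51, 0.54, -0.66], [0.05, -0.76, -0.65], [-0.86, -0.37, 0.36]] @ diag([3.13503443776361, 1.0714638077041523, 0.35780495079906116]) @ [[0.37, -0.6, 0.71], [0.41, -0.58, -0.7], [0.83, 0.55, 0.03]]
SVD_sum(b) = [[-0.60, 0.97, -1.14], [0.06, -0.09, 0.11], [-1.00, 1.61, -1.9]] + [[0.24, -0.34, -0.41], [-0.33, 0.47, 0.57], [-0.16, 0.23, 0.28]] + [[-0.20, -0.13, -0.01], [-0.19, -0.13, -0.01], [0.11, 0.07, 0.0]]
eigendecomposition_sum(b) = [[0.21,  -0.31,  -0.20], [-0.39,  0.57,  0.36], [-0.35,  0.52,  0.33]] + [[-0.25, -0.29, 0.16], [-0.15, -0.17, 0.1], [-0.02, -0.03, 0.02]] + [[-0.52, 1.10, -1.53], [0.07, -0.15, 0.21], [-0.67, 1.42, -1.97]]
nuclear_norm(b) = 4.56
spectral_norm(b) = 3.14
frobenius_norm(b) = 3.33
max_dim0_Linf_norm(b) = 1.91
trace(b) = -1.93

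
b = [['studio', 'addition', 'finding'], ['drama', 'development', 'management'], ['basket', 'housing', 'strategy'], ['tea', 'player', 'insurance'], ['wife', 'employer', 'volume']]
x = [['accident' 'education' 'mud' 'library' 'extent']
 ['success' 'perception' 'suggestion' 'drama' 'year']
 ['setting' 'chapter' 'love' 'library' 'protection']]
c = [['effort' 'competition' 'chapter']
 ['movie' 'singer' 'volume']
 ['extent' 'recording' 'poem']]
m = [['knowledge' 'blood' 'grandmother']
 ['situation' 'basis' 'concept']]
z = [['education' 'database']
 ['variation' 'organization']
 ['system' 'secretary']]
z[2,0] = 'system'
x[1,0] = 'success'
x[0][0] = 'accident'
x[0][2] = 'mud'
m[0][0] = 'knowledge'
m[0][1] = 'blood'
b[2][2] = 'strategy'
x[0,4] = 'extent'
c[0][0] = 'effort'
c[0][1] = 'competition'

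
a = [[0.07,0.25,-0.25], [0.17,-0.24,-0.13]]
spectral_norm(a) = 0.37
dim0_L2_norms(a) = [0.18, 0.35, 0.28]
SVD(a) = [[-0.91, 0.42], [0.42, 0.91]] @ diag([0.37029393235851776, 0.3101328806470952]) @ [[0.02,-0.88,0.47], [0.59,-0.36,-0.72]]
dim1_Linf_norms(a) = [0.25, 0.24]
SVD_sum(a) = [[-0.01, 0.3, -0.16], [0.00, -0.14, 0.07]] + [[0.08, -0.05, -0.09], [0.17, -0.10, -0.20]]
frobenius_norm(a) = 0.48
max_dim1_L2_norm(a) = 0.36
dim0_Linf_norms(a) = [0.17, 0.25, 0.25]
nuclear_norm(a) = 0.68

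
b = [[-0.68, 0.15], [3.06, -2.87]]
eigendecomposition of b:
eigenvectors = [[0.61, -0.06], [0.79, 1.0]]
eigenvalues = [-0.49, -3.06]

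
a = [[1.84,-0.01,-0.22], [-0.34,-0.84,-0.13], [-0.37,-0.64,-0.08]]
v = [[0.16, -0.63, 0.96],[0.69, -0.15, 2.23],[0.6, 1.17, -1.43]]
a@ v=[[0.16, -1.42, 2.06], [-0.71, 0.19, -2.01], [-0.55, 0.24, -1.67]]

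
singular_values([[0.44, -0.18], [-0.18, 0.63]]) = [0.74, 0.33]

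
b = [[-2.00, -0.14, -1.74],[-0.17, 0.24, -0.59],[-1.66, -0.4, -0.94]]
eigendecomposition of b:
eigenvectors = [[0.8, 0.44, -0.33], [0.14, -0.78, -0.76], [0.59, -0.44, 0.56]]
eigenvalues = [-3.3, 0.0, 0.6]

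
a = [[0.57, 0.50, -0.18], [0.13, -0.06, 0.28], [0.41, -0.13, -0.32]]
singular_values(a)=[0.85, 0.42, 0.3]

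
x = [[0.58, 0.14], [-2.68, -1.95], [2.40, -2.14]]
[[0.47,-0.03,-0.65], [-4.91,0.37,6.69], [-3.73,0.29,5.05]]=x @ [[0.31, -0.02, -0.43],[2.09, -0.16, -2.84]]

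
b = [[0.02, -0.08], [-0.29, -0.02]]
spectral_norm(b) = 0.29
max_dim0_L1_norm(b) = 0.31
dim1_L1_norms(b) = [0.1, 0.31]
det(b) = -0.02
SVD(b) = [[-0.05, 1.00],  [1.0, 0.05]] @ diag([0.2910779406592839, 0.08107794065928396]) @ [[-1.00,-0.05], [0.05,-1.0]]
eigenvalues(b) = [0.15, -0.15]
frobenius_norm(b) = 0.30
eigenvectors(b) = [[0.51, 0.42],[-0.86, 0.91]]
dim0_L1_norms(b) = [0.31, 0.1]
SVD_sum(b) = [[0.02, 0.0], [-0.29, -0.02]] + [[0.0, -0.08], [0.0, -0.00]]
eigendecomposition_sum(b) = [[0.09, -0.04], [-0.14, 0.07]] + [[-0.07,-0.04], [-0.14,-0.09]]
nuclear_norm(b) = 0.37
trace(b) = 0.00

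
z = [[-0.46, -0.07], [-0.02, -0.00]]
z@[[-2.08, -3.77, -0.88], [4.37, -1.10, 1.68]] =[[0.65, 1.81, 0.29], [0.04, 0.08, 0.02]]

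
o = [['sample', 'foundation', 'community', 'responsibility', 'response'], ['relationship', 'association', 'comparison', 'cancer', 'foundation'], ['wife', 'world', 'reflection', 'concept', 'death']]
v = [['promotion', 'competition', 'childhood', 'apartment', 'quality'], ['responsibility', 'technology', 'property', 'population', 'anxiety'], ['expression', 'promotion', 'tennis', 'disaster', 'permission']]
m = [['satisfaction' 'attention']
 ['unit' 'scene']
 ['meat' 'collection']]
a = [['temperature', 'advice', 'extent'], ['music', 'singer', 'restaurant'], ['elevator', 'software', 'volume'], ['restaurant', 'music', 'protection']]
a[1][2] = 'restaurant'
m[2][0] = 'meat'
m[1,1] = 'scene'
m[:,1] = ['attention', 'scene', 'collection']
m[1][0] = 'unit'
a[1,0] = 'music'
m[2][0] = 'meat'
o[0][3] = 'responsibility'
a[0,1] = 'advice'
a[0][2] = 'extent'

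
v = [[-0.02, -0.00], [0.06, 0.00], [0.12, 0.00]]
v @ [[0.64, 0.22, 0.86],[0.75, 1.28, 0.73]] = [[-0.01, -0.00, -0.02],  [0.04, 0.01, 0.05],  [0.08, 0.03, 0.10]]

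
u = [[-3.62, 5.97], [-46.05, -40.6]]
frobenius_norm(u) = 61.79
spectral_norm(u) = 61.40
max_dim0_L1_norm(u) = 49.67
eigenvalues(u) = [-13.93, -30.29]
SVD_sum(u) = [[0.93, 0.83], [-45.96, -40.7]] + [[-4.55, 5.14], [-0.09, 0.1]]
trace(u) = -44.22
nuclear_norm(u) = 68.28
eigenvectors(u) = [[0.5, -0.22], [-0.87, 0.98]]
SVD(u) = [[0.02, -1.0], [-1.00, -0.02]] @ diag([61.40440908112238, 6.8706874036135375]) @ [[0.75, 0.66], [0.66, -0.75]]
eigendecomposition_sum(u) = [[-22.7, -5.08], [39.19, 8.77]] + [[19.08, 11.05], [-85.24, -49.37]]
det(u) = 421.89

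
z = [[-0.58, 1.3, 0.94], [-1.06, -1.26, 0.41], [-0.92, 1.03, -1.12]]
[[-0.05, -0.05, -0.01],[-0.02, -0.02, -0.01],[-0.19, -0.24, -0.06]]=z @ [[0.09, 0.11, 0.03], [-0.04, -0.05, -0.01], [0.06, 0.08, 0.02]]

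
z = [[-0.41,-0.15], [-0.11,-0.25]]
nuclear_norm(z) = 0.66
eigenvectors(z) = [[-0.9, 0.54],  [-0.43, -0.84]]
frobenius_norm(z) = 0.51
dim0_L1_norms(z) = [0.52, 0.4]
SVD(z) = [[-0.89, -0.46], [-0.46, 0.89]] @ diag([0.48324888032106833, 0.17796212987159327]) @ [[0.86, 0.51], [0.51, -0.86]]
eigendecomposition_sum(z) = [[-0.37, -0.24], [-0.17, -0.11]] + [[-0.04, 0.09], [0.06, -0.14]]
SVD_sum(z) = [[-0.37,-0.22],[-0.19,-0.11]] + [[-0.04, 0.07], [0.08, -0.14]]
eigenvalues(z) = [-0.48, -0.18]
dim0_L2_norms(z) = [0.42, 0.29]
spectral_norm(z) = 0.48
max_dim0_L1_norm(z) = 0.52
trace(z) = -0.66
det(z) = 0.09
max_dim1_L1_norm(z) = 0.56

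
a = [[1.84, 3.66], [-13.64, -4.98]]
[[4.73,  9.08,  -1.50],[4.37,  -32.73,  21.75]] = a @[[-0.97, 1.83, -1.77], [1.78, 1.56, 0.48]]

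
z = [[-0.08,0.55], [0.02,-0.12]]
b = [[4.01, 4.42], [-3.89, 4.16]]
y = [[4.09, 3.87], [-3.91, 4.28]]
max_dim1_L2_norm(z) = 0.56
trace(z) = -0.20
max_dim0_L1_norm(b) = 8.58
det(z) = -0.00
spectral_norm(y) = 5.81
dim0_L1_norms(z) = [0.1, 0.67]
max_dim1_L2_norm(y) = 5.8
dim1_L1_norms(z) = [0.63, 0.14]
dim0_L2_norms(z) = [0.08, 0.56]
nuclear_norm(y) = 11.43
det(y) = 32.64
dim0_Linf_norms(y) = [4.09, 4.28]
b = z + y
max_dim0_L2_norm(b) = 6.07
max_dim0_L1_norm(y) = 8.15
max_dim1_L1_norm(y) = 8.19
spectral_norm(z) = 0.57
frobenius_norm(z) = 0.57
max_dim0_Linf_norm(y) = 4.28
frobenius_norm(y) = 8.08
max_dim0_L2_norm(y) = 5.77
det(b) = 33.88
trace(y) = 8.37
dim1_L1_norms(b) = [8.43, 8.05]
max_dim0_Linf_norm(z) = 0.55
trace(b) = 8.17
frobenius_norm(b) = 8.25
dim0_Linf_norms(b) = [4.01, 4.42]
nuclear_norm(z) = 0.57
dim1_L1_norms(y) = [7.96, 8.19]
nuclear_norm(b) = 11.65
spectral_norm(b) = 6.10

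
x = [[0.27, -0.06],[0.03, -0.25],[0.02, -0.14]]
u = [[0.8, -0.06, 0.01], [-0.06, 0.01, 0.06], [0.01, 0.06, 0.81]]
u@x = [[0.21, -0.03], [-0.01, -0.01], [0.02, -0.13]]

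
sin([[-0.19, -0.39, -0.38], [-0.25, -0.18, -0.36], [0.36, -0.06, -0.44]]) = [[-0.21, -0.38, -0.34],  [-0.26, -0.17, -0.33],  [0.34, -0.08, -0.45]]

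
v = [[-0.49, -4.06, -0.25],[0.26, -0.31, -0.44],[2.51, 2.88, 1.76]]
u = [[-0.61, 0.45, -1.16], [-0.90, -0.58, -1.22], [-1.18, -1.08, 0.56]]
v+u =[[-1.1, -3.61, -1.41], [-0.64, -0.89, -1.66], [1.33, 1.80, 2.32]]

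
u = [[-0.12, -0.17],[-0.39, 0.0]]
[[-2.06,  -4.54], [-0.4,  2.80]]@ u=[[2.02, 0.35],[-1.04, 0.07]]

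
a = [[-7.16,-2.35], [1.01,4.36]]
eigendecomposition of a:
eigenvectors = [[-1.00, 0.20], [0.09, -0.98]]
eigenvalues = [-6.95, 4.15]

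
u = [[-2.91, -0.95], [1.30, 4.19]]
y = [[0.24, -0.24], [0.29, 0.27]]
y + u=[[-2.67,-1.19], [1.59,4.46]]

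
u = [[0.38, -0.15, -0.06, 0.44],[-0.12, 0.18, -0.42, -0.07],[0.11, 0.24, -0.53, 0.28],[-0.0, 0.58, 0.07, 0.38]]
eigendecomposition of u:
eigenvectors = [[(0.71+0j), (0.71-0j), (-0.76+0j), (-0.34+0j)], [-0.35+0.04j, (-0.35-0.04j), (-0.36+0j), -0.48+0.00j], [(0.05+0.16j), 0.05-0.16j, -0.03+0.00j, (-0.71+0j)], [-0.01+0.58j, (-0.01-0.58j), 0.54+0.00j, (0.39+0j)]]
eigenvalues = [(0.44+0.34j), (0.44-0.34j), (-0.01+0j), (-0.47+0j)]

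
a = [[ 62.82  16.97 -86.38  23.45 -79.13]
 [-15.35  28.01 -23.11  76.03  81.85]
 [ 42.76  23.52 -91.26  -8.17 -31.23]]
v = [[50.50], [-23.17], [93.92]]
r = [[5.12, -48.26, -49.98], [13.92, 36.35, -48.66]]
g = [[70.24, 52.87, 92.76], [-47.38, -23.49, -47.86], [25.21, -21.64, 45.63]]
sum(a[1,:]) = 147.43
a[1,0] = -15.35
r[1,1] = 36.35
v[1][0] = -23.17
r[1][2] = -48.66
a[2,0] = 42.76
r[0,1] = -48.26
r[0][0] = 5.12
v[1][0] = -23.17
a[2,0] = 42.76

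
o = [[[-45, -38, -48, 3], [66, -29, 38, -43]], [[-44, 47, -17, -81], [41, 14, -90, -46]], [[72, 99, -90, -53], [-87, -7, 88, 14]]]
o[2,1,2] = 88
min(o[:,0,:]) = -90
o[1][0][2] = -17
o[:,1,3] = [-43, -46, 14]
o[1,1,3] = -46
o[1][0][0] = -44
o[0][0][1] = -38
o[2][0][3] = -53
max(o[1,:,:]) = 47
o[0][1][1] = -29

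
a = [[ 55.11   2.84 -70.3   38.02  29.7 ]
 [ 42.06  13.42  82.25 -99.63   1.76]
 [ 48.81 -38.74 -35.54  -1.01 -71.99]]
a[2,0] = 48.81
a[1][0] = 42.06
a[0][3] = 38.02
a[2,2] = -35.54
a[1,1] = 13.42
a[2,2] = -35.54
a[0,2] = -70.3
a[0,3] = 38.02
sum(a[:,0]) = 145.98000000000002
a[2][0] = 48.81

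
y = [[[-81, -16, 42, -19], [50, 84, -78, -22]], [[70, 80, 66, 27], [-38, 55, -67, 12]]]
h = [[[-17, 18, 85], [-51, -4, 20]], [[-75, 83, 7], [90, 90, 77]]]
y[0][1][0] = 50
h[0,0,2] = 85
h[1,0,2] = 7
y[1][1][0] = -38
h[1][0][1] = 83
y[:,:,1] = [[-16, 84], [80, 55]]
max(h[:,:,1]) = 90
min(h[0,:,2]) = 20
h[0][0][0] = -17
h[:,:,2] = [[85, 20], [7, 77]]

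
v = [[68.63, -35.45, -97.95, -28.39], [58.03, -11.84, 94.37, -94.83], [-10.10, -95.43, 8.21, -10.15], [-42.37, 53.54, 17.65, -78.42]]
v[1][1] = -11.84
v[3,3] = -78.42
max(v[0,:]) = 68.63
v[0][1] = -35.45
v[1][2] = 94.37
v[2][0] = -10.1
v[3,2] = 17.65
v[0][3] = -28.39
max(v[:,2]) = 94.37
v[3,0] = -42.37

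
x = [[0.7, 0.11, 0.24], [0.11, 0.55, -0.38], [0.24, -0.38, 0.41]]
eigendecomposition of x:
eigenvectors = [[0.34, -0.81, 0.48],[-0.58, -0.58, -0.57],[-0.74, 0.08, 0.67]]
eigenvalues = [0.0, 0.76, 0.9]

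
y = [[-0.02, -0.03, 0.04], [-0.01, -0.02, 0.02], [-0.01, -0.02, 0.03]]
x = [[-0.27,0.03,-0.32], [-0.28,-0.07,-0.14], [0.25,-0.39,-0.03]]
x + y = [[-0.29, 0.0, -0.28], [-0.29, -0.09, -0.12], [0.24, -0.41, 0.0]]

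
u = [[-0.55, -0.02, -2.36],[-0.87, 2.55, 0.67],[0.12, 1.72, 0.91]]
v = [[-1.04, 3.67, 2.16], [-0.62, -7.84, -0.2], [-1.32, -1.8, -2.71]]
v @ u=[[-2.36,13.09,6.88], [7.14,-20.32,-3.97], [1.97,-9.22,-0.56]]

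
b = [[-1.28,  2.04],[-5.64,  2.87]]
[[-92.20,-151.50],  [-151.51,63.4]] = b@ [[5.68, -72.03], [-41.63, -119.46]]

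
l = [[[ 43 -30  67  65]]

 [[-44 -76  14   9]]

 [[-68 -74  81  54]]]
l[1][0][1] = -76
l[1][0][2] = 14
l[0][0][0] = 43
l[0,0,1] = -30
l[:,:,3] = [[65], [9], [54]]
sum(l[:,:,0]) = -69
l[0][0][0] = 43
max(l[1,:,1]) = -76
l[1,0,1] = -76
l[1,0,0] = -44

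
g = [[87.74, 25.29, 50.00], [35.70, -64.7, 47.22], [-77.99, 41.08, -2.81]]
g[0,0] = 87.74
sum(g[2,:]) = -39.72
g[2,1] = 41.08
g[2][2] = -2.81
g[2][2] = -2.81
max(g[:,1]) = 41.08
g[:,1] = [25.29, -64.7, 41.08]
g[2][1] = 41.08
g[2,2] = -2.81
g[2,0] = -77.99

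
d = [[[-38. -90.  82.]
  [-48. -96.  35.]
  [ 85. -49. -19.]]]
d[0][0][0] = -38.0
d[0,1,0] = -48.0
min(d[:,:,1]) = -96.0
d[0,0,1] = -90.0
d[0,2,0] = 85.0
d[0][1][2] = 35.0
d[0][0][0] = -38.0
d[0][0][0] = -38.0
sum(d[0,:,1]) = -235.0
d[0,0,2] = 82.0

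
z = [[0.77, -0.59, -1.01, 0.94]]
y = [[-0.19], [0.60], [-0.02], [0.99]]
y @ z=[[-0.15, 0.11, 0.19, -0.18], [0.46, -0.35, -0.61, 0.56], [-0.02, 0.01, 0.02, -0.02], [0.76, -0.58, -1.00, 0.93]]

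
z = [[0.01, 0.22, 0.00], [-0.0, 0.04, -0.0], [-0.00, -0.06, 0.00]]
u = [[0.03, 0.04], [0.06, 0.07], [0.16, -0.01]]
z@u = [[0.01, 0.02], [0.00, 0.00], [-0.0, -0.00]]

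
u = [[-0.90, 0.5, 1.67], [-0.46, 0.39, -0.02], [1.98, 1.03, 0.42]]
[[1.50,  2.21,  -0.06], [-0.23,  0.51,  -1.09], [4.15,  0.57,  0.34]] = u @[[1.3,  -0.37,  0.87], [1.00,  0.92,  -1.73], [1.3,  0.85,  0.95]]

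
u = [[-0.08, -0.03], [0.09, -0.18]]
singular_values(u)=[0.2, 0.08]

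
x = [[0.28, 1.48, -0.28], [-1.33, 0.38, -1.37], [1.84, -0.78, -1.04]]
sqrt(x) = [[0.94+0.09j,0.65-0.13j,(-0.12-0.2j)], [-0.58-0.21j,(0.98+0.31j),-0.61+0.47j], [(0.82-0.43j),(-0.35+0.63j),(0.35+0.95j)]]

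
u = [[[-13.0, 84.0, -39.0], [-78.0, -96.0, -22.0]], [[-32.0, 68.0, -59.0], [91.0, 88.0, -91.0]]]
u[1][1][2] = -91.0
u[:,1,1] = [-96.0, 88.0]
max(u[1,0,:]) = 68.0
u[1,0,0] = -32.0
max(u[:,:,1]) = 88.0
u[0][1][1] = -96.0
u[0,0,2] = -39.0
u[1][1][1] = 88.0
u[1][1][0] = 91.0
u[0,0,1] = 84.0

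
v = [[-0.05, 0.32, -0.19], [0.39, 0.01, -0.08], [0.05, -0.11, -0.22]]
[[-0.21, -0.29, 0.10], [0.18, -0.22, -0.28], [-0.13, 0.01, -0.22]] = v@[[0.63, -0.48, -0.61],[-0.11, -0.83, 0.55],[0.77, 0.28, 0.58]]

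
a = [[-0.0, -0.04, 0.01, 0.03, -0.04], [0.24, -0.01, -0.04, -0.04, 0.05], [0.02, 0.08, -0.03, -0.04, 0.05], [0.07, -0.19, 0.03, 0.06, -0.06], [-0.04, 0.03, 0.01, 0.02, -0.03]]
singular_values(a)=[0.27, 0.24, 0.04, 0.01, 0.0]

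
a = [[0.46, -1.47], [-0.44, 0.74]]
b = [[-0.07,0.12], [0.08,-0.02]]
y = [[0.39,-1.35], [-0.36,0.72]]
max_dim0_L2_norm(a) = 1.65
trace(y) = 1.11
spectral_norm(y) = 1.61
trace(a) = 1.20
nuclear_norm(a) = 1.93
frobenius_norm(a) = 1.76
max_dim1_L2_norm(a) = 1.54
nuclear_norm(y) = 1.74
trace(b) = -0.09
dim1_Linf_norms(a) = [1.47, 0.74]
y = a + b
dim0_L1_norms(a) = [0.9, 2.21]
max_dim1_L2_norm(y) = 1.41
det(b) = -0.01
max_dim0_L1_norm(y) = 2.07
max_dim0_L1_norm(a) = 2.21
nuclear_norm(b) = 0.21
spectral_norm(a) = 1.76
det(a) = -0.31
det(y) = -0.21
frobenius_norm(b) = 0.16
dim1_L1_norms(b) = [0.19, 0.1]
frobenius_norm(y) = 1.62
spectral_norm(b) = 0.15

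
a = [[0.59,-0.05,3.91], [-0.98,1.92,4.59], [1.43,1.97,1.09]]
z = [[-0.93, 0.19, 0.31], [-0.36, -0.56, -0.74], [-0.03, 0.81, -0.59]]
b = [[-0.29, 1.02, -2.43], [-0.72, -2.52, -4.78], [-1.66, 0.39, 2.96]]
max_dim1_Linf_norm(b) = 4.78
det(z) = -1.00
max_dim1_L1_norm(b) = 8.02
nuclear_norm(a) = 10.22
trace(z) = -2.08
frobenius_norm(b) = 6.96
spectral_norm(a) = 6.40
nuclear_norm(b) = 10.22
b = z @ a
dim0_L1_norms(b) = [2.67, 3.93, 10.17]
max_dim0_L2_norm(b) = 6.12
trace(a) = 3.60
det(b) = 22.74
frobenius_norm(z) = 1.73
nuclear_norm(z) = 3.00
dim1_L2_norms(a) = [3.95, 5.07, 2.67]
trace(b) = 0.15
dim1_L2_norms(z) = [1.0, 1.0, 1.0]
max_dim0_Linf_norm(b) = 4.78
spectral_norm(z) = 1.00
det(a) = -22.77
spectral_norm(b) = 6.40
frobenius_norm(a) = 6.96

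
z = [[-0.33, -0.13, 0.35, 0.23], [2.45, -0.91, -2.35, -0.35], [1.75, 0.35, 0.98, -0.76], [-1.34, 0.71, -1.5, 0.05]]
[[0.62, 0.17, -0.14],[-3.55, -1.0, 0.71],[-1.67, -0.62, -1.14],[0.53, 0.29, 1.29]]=z@[[-0.95, -0.34, -0.50], [-0.09, -0.07, -0.35], [0.47, 0.08, -0.60], [0.58, 0.11, -0.59]]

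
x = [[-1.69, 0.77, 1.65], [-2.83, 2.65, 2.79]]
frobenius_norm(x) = 5.38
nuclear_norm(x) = 5.95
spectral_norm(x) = 5.35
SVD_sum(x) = [[-1.49, 1.23, 1.47], [-2.93, 2.42, 2.88]] + [[-0.20, -0.46, 0.18], [0.10, 0.23, -0.09]]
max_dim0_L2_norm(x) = 3.3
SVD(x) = [[-0.45, -0.89],  [-0.89, 0.45]] @ diag([5.350649739487996, 0.5979526447111375]) @ [[0.61, -0.51, -0.6],[0.37, 0.86, -0.34]]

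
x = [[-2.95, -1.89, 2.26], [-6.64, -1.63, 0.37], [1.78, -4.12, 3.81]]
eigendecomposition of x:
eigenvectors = [[0.44, 0.01, 0.3], [0.84, -0.77, -0.24], [0.3, -0.64, 0.92]]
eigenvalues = [-4.99, -1.22, 5.44]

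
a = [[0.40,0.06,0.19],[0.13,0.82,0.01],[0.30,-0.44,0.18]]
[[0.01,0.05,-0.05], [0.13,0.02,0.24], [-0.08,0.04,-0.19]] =a @ [[-0.04,0.08,-0.12], [0.17,0.01,0.31], [0.06,0.10,-0.10]]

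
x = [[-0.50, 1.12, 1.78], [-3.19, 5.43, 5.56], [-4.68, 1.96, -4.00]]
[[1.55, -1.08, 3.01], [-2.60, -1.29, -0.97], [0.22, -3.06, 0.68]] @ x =[[-11.42, 1.77, -15.29], [9.95, -11.82, -7.92], [6.47, -15.04, -19.34]]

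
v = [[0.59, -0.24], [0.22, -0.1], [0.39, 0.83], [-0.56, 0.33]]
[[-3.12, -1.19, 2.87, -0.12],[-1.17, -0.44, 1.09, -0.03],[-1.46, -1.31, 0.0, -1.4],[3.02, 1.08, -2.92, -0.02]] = v @ [[-5.04,-2.24,4.09,-0.75],  [0.61,-0.53,-1.92,-1.34]]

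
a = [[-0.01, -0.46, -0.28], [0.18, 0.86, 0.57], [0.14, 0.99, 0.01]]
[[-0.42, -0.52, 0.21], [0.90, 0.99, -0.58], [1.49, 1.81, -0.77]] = a @[[0.89, 0.44, -1.19], [1.39, 1.78, -0.61], [-0.8, -1.08, 0.28]]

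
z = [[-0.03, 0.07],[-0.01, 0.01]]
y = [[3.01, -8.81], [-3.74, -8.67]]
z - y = [[-3.04,8.88], [3.73,8.68]]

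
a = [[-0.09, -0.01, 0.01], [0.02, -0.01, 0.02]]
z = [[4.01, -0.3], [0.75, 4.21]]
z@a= [[-0.37, -0.04, 0.03], [0.02, -0.05, 0.09]]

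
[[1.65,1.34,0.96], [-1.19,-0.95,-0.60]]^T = [[1.65, -1.19],[1.34, -0.95],[0.96, -0.60]]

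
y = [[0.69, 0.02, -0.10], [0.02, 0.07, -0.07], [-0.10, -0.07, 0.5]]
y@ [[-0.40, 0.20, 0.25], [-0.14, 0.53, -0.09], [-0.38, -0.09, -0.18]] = [[-0.24, 0.16, 0.19],[0.01, 0.05, 0.01],[-0.14, -0.10, -0.11]]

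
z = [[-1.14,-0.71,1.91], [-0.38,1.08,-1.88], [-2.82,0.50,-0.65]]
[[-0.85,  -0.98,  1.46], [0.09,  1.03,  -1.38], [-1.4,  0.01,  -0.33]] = z @ [[0.54, 0.17, -0.06],[0.17, 0.84, -0.1],[-0.06, -0.10, 0.69]]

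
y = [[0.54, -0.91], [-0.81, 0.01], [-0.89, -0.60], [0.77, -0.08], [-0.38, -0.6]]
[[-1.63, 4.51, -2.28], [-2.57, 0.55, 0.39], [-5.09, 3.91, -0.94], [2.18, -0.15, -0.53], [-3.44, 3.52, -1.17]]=y @ [[3.22,-0.75,-0.45], [3.7,-5.40,2.24]]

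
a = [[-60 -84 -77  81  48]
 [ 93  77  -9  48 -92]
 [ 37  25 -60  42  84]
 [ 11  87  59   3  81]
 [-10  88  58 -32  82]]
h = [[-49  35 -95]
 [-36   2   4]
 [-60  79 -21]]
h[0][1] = 35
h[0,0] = -49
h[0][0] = -49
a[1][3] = 48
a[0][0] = -60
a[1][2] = -9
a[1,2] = -9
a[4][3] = -32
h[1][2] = 4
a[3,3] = 3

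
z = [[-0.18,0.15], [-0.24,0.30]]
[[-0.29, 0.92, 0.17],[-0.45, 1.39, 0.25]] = z @ [[1.18, -3.67, -0.67], [-0.55, 1.70, 0.31]]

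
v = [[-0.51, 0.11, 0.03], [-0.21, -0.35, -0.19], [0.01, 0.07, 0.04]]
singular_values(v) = [0.56, 0.41, 0.0]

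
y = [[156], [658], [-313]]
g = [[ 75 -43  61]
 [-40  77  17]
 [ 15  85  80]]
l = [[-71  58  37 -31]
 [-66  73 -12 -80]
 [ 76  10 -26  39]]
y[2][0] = -313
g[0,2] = 61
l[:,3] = [-31, -80, 39]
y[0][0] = 156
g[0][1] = -43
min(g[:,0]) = -40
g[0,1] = -43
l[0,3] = -31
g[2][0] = 15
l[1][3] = -80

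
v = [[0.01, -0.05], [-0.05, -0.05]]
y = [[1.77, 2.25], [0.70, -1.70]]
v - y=[[-1.76, -2.30],  [-0.75, 1.65]]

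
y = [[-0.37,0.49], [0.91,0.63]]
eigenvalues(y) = [-0.7, 0.96]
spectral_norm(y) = 1.11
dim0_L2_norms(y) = [0.98, 0.8]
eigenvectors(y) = [[-0.83, -0.34], [0.56, -0.94]]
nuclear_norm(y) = 1.72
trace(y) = 0.26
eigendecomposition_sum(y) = [[-0.56, 0.21], [0.38, -0.14]] + [[0.19,0.28], [0.53,0.77]]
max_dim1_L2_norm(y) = 1.11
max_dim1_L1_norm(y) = 1.54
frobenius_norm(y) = 1.27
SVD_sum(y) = [[-0.03, -0.02], [0.92, 0.61]] + [[-0.34, 0.51], [-0.01, 0.02]]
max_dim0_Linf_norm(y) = 0.91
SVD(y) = [[-0.03, 1.0], [1.00, 0.03]] @ diag([1.107214307408832, 0.6132507459996933]) @ [[0.83, 0.55], [-0.55, 0.83]]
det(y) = -0.68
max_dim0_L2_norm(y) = 0.98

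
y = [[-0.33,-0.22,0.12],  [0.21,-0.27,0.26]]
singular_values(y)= [0.45, 0.39]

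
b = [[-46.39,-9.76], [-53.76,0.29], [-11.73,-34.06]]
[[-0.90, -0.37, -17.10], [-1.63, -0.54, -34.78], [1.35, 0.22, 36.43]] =b@[[0.03, 0.01, 0.64],[-0.05, -0.01, -1.29]]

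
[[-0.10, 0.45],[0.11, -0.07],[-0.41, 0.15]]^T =[[-0.1, 0.11, -0.41],  [0.45, -0.07, 0.15]]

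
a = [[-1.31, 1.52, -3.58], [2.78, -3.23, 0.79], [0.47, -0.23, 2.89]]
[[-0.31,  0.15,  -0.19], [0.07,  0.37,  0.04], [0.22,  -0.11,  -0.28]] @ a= [[0.73, -0.91, 0.68], [0.96, -1.10, 0.16], [-0.73, 0.75, -1.68]]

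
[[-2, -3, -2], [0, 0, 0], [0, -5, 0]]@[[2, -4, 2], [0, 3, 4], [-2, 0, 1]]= [[0, -1, -18], [0, 0, 0], [0, -15, -20]]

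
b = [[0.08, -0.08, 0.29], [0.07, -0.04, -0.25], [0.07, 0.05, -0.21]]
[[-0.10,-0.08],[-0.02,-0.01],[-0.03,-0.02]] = b @ [[-0.79, -0.64], [-0.07, -0.06], [-0.14, -0.12]]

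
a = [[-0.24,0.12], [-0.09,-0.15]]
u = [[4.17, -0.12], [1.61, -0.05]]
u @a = [[-0.99, 0.52], [-0.38, 0.20]]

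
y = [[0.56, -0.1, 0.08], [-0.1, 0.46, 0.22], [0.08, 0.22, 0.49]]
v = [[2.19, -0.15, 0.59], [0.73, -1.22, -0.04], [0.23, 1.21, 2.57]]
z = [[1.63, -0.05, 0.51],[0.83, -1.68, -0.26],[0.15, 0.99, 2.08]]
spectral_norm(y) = 0.70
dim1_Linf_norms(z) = [1.63, 1.68, 2.08]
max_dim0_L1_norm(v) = 3.2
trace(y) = 1.51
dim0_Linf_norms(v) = [2.19, 1.22, 2.57]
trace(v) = 3.54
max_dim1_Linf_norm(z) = 2.08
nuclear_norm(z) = 5.54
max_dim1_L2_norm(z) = 2.31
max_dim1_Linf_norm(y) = 0.56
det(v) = -5.79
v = y + z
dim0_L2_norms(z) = [1.84, 1.95, 2.16]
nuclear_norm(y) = 1.51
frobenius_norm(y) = 0.95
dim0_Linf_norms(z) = [1.63, 1.68, 2.08]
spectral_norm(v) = 3.01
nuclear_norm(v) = 6.19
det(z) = -4.64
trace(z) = 2.03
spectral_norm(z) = 2.60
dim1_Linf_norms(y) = [0.56, 0.46, 0.49]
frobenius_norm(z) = 3.44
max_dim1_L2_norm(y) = 0.57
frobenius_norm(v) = 3.91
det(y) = 0.09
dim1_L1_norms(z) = [2.19, 2.77, 3.22]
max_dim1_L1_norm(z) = 3.22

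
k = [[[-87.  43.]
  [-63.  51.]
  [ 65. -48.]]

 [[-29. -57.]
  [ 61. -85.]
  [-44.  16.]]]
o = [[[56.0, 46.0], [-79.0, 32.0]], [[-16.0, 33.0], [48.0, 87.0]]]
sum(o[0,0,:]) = 102.0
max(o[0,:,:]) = 56.0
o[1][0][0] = -16.0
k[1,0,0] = -29.0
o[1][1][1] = 87.0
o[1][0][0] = -16.0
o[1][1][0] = 48.0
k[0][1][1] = 51.0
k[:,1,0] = [-63.0, 61.0]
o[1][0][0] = -16.0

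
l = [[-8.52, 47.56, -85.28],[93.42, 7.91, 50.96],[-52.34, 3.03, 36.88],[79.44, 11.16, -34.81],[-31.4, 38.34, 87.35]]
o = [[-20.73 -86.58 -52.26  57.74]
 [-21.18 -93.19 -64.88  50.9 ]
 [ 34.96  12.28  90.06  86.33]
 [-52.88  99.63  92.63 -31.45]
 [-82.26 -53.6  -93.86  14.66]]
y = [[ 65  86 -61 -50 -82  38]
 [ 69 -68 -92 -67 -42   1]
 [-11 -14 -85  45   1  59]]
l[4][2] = 87.35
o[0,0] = -20.73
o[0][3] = 57.74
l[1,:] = [93.42, 7.91, 50.96]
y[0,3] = -50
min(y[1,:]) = -92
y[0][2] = -61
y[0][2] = -61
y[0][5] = 38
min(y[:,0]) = -11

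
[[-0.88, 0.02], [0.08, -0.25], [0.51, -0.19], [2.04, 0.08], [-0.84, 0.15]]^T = [[-0.88, 0.08, 0.51, 2.04, -0.84], [0.02, -0.25, -0.19, 0.08, 0.15]]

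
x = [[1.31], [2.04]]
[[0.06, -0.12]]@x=[[-0.17]]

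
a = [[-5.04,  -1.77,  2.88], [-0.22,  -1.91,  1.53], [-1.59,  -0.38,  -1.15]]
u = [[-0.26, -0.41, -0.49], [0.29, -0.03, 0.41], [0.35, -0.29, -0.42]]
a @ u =[[1.81, 1.28, 0.53], [0.04, -0.30, -1.32], [-0.10, 1.00, 1.11]]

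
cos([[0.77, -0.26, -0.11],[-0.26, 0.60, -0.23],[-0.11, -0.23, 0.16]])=[[0.69, 0.15, 0.02], [0.15, 0.77, 0.07], [0.02, 0.07, 0.96]]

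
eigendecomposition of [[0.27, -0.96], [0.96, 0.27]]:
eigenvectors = [[0.71+0.00j, (0.71-0j)], [-0.71j, 0.71j]]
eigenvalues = [(0.27+0.96j), (0.27-0.96j)]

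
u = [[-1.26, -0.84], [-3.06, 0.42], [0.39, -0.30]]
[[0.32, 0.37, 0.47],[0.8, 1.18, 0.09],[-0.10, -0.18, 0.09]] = u @ [[-0.26,  -0.37,  -0.09], [0.01,  0.12,  -0.43]]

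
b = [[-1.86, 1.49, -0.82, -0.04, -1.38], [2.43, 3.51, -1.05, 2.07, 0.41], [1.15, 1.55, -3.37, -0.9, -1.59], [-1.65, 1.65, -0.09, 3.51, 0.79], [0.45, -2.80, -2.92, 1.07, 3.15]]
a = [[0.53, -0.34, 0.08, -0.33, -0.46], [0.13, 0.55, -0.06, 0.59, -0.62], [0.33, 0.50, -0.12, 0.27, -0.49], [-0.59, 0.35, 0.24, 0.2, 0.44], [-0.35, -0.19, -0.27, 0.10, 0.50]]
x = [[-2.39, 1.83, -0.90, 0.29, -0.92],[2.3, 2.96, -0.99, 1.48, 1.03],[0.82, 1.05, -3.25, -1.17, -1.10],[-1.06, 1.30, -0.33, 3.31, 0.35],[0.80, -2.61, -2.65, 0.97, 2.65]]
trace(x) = 3.28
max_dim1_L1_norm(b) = 10.39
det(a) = 0.00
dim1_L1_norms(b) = [5.59, 9.47, 8.56, 7.69, 10.39]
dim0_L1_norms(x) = [7.37, 9.75, 8.12, 7.22, 6.05]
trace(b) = 4.94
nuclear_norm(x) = 18.52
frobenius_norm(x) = 8.97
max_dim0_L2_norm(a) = 1.13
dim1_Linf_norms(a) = [0.53, 0.62, 0.5, 0.59, 0.5]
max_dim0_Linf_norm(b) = 3.51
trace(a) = 1.66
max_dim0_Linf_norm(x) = 3.31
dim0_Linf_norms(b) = [2.43, 3.51, 3.37, 3.51, 3.15]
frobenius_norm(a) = 1.93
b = a + x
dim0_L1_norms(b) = [7.54, 11.0, 8.25, 7.59, 7.32]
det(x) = 319.99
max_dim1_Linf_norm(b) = 3.51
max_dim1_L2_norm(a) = 1.03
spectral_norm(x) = 5.07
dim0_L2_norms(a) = [0.94, 0.91, 0.39, 0.76, 1.13]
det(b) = 193.68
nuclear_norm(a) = 3.27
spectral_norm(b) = 5.94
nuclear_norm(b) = 19.62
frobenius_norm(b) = 9.82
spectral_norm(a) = 1.45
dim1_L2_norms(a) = [0.85, 1.03, 0.83, 0.87, 0.7]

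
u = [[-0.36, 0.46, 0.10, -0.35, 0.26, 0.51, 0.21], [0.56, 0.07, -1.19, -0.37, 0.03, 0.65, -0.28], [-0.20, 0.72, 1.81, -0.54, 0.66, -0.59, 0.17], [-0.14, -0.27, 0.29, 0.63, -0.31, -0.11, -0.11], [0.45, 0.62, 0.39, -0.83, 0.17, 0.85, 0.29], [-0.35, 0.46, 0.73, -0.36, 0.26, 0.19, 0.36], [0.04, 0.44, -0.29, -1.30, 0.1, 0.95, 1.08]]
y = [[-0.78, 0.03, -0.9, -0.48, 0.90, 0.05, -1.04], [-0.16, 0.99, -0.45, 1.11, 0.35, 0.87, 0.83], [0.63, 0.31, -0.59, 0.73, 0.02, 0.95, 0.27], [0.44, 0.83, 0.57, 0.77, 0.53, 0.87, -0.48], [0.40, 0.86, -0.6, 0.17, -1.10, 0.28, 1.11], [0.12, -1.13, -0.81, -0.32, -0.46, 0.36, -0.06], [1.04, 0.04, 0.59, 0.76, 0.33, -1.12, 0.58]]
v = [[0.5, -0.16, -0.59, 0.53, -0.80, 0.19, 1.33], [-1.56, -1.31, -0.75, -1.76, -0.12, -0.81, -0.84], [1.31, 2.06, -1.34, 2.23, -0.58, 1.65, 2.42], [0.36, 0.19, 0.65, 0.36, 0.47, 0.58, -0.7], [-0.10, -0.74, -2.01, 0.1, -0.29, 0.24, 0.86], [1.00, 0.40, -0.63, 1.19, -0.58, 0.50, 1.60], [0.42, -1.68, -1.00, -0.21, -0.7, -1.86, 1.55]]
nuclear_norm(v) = 13.57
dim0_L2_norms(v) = [2.39, 3.09, 2.93, 3.15, 1.46, 2.74, 3.81]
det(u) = -0.00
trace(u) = 3.59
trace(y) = 0.23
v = u @ y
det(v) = -0.00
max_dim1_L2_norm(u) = 2.22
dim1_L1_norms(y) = [4.18, 4.76, 3.5, 4.49, 4.52, 3.26, 4.46]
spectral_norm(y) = 3.01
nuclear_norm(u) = 7.56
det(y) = -0.84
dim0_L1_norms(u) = [2.1, 3.04, 4.8, 4.38, 1.79, 3.85, 2.5]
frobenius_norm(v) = 7.61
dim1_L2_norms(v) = [1.83, 3.03, 4.65, 1.33, 2.34, 2.47, 3.22]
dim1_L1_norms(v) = [4.1, 7.15, 11.59, 3.31, 4.34, 5.9, 7.42]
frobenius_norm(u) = 4.05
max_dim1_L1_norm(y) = 4.76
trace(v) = -0.03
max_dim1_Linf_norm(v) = 2.42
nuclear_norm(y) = 10.75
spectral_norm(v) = 5.97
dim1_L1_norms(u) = [2.25, 3.15, 4.69, 1.86, 3.6, 2.71, 4.2]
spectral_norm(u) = 2.84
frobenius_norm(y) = 4.78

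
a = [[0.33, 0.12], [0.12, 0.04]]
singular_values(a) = [0.37, 0.0]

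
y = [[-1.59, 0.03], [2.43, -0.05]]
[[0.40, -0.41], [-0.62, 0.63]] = y@[[-0.26, 0.25],[-0.30, -0.48]]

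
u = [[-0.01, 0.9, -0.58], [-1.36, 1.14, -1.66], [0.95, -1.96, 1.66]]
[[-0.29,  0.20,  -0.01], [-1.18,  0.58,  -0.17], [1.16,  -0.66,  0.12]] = u @ [[0.55, -0.26, 0.08],[-0.26, 0.23, 0.02],[0.08, 0.02, 0.05]]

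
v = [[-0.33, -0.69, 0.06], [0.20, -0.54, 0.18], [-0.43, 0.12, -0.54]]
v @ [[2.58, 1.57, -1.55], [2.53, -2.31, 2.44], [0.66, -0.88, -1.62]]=[[-2.56, 1.02, -1.27], [-0.73, 1.4, -1.92], [-1.16, -0.48, 1.83]]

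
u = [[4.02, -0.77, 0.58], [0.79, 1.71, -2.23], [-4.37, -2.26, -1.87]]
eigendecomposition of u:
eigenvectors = [[(-0.03+0j), (-0.11-0.49j), -0.11+0.49j],[0.44+0.00j, (-0.68+0j), -0.68-0.00j],[0.90+0.00j, 0.46+0.28j, 0.46-0.28j]]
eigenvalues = [(-2.86+0j), (3.36+1.48j), (3.36-1.48j)]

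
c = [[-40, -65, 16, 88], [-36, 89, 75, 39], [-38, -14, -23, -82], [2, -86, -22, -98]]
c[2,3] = -82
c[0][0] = -40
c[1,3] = 39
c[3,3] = -98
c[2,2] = -23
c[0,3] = 88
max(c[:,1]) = 89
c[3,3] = -98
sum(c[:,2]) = 46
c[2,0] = -38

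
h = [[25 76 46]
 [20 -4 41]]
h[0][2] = 46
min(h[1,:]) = -4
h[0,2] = 46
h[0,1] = 76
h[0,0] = 25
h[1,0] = 20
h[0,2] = 46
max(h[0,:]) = 76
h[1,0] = 20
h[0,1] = 76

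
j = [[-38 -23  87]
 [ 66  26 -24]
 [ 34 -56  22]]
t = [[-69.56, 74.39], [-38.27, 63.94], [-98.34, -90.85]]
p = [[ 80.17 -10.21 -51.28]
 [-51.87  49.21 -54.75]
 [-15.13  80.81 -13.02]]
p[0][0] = 80.17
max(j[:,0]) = 66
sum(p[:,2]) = -119.05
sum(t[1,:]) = 25.669999999999995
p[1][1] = 49.21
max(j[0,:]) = 87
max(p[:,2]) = -13.02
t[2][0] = -98.34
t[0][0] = -69.56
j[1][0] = 66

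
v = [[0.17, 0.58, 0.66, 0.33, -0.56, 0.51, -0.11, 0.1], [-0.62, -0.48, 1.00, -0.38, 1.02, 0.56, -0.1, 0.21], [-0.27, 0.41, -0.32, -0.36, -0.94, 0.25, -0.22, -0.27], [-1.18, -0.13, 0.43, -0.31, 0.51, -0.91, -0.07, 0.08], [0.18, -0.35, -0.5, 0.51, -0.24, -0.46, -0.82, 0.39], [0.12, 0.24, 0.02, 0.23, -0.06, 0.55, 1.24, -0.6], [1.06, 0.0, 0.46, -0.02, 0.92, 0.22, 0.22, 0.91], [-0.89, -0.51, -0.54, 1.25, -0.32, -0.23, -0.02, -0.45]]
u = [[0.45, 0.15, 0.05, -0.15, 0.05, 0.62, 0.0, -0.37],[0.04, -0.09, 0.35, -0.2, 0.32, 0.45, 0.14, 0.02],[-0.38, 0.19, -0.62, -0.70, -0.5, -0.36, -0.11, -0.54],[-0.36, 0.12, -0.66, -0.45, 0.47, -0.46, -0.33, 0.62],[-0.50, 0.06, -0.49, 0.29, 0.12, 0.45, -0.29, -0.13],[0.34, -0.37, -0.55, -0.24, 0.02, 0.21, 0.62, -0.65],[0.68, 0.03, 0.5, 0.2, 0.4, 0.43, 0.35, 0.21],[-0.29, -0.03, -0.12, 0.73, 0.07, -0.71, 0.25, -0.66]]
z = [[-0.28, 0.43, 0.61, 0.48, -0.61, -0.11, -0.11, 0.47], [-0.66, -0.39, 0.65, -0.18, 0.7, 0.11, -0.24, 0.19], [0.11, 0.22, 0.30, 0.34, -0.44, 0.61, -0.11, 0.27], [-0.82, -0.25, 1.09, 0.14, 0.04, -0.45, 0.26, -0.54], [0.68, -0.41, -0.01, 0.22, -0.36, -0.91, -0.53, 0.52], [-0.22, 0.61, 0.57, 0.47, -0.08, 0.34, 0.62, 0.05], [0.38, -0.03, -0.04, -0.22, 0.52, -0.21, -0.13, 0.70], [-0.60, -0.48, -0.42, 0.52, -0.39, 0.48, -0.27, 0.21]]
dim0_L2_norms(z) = [1.49, 1.1, 1.6, 0.99, 1.27, 1.35, 0.95, 1.2]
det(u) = -0.07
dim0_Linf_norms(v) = [1.18, 0.58, 1.0, 1.25, 1.02, 0.91, 1.24, 0.91]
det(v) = 0.19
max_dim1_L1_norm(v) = 4.37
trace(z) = -0.17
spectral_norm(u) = 1.94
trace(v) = -0.86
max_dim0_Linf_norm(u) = 0.73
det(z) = 0.10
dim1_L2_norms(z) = [1.22, 1.28, 0.96, 1.58, 1.48, 1.21, 1.01, 1.24]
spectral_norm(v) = 2.56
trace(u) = -0.69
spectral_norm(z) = 2.08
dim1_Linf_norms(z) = [0.61, 0.7, 0.61, 1.09, 0.91, 0.62, 0.7, 0.6]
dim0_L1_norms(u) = [3.04, 1.04, 3.34, 2.96, 1.95, 3.69, 2.09, 3.2]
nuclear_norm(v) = 10.46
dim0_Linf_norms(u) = [0.68, 0.37, 0.66, 0.73, 0.5, 0.71, 0.62, 0.66]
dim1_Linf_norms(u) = [0.62, 0.45, 0.7, 0.66, 0.5, 0.65, 0.68, 0.73]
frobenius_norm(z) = 3.57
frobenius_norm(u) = 3.16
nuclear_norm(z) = 8.63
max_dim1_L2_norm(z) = 1.58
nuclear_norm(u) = 7.62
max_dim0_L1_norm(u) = 3.69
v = z + u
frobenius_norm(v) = 4.41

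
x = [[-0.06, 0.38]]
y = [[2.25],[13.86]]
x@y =[[5.13]]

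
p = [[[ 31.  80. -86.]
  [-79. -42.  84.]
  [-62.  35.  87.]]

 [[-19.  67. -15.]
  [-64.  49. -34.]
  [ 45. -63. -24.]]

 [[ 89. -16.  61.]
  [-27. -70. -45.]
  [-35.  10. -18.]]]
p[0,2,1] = 35.0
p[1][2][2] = -24.0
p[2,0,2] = 61.0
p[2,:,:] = [[89.0, -16.0, 61.0], [-27.0, -70.0, -45.0], [-35.0, 10.0, -18.0]]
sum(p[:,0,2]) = -40.0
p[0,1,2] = 84.0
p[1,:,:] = [[-19.0, 67.0, -15.0], [-64.0, 49.0, -34.0], [45.0, -63.0, -24.0]]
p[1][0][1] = 67.0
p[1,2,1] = -63.0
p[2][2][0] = -35.0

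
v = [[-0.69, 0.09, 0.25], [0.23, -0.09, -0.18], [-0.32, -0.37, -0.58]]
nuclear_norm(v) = 1.56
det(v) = -0.00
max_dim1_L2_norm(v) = 0.76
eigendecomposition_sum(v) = [[0.00-0.00j, 0.00-0.00j, (-0-0j)], [(-0+0j), -0.00+0.00j, 0.00+0.00j], [-0j, 0.00-0.00j, (-0-0j)]] + [[(-0.35+0.12j), (0.04+0.25j), (0.13+0.4j)], [(0.12-0.08j), -0.04-0.09j, -0.09-0.13j], [(-0.16-0.25j), -0.19+0.08j, -0.29+0.17j]] + [[(-0.35-0.12j), 0.04-0.25j, (0.13-0.4j)], [(0.12+0.08j), (-0.04+0.09j), (-0.09+0.13j)], [(-0.16+0.25j), (-0.19-0.08j), -0.29-0.17j]]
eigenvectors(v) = [[(-0.07+0j),-0.74+0.00j,-0.74-0.00j], [(0.86+0j),(0.28-0.08j),0.28+0.08j], [(-0.51+0j),(-0.13-0.59j),(-0.13+0.59j)]]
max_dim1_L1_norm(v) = 1.27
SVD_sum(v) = [[-0.71, -0.00, 0.1], [0.25, 0.00, -0.03], [-0.24, -0.0, 0.03]] + [[0.02, 0.09, 0.15], [-0.02, -0.09, -0.15], [-0.08, -0.37, -0.61]] + [[0.00, -0.0, 0.0], [0.0, -0.00, 0.00], [-0.0, 0.00, -0.00]]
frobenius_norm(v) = 1.10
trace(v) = -1.36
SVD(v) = [[-0.90, 0.24, -0.37], [0.32, -0.23, -0.92], [-0.3, -0.94, 0.13]] @ diag([0.7970738414866722, 0.7618847397473753, 0.0022213864485586972]) @ [[0.99, 0.00, -0.13], [0.11, 0.51, 0.85], [-0.07, 0.86, -0.51]]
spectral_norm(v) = 0.80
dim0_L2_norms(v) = [0.79, 0.39, 0.66]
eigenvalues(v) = [(-0+0j), (-0.68+0.21j), (-0.68-0.21j)]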